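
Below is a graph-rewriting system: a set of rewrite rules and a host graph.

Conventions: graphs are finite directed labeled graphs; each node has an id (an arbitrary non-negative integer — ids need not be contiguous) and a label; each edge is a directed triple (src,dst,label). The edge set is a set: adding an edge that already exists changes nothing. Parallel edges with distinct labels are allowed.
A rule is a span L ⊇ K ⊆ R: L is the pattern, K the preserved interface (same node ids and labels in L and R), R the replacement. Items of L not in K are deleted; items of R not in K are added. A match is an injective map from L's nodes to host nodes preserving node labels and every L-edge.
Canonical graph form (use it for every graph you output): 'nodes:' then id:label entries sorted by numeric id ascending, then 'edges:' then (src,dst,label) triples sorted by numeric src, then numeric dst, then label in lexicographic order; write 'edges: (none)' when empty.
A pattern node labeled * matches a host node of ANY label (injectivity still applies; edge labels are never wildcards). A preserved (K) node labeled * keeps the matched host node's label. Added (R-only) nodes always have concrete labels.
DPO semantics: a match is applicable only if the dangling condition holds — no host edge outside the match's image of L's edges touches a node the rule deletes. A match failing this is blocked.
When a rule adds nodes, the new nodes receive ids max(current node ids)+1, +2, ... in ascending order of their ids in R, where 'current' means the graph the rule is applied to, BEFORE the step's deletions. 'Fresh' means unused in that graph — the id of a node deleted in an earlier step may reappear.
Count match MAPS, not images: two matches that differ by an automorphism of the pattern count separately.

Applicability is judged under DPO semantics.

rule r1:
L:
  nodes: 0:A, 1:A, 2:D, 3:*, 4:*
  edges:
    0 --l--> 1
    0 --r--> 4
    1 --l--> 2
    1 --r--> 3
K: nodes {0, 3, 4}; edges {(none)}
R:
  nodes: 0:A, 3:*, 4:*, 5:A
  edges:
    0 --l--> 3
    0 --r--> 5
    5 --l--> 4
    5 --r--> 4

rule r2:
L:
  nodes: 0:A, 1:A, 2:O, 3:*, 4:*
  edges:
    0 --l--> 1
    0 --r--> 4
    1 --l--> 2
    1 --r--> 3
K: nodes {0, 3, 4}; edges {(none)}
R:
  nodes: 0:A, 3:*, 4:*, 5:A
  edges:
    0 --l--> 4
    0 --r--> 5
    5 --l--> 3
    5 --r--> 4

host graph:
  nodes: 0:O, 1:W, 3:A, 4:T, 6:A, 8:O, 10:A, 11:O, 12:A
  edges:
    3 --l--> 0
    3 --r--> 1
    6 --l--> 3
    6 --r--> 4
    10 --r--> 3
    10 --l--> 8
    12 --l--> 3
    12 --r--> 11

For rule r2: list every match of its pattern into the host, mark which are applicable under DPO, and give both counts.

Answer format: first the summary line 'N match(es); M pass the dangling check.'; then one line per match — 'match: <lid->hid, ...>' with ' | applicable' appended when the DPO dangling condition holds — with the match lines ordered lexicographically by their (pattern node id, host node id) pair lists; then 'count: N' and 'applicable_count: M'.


2 match(es); 0 pass the dangling check.
match: 0->6, 1->3, 2->0, 3->1, 4->4
match: 0->12, 1->3, 2->0, 3->1, 4->11
count: 2
applicable_count: 0


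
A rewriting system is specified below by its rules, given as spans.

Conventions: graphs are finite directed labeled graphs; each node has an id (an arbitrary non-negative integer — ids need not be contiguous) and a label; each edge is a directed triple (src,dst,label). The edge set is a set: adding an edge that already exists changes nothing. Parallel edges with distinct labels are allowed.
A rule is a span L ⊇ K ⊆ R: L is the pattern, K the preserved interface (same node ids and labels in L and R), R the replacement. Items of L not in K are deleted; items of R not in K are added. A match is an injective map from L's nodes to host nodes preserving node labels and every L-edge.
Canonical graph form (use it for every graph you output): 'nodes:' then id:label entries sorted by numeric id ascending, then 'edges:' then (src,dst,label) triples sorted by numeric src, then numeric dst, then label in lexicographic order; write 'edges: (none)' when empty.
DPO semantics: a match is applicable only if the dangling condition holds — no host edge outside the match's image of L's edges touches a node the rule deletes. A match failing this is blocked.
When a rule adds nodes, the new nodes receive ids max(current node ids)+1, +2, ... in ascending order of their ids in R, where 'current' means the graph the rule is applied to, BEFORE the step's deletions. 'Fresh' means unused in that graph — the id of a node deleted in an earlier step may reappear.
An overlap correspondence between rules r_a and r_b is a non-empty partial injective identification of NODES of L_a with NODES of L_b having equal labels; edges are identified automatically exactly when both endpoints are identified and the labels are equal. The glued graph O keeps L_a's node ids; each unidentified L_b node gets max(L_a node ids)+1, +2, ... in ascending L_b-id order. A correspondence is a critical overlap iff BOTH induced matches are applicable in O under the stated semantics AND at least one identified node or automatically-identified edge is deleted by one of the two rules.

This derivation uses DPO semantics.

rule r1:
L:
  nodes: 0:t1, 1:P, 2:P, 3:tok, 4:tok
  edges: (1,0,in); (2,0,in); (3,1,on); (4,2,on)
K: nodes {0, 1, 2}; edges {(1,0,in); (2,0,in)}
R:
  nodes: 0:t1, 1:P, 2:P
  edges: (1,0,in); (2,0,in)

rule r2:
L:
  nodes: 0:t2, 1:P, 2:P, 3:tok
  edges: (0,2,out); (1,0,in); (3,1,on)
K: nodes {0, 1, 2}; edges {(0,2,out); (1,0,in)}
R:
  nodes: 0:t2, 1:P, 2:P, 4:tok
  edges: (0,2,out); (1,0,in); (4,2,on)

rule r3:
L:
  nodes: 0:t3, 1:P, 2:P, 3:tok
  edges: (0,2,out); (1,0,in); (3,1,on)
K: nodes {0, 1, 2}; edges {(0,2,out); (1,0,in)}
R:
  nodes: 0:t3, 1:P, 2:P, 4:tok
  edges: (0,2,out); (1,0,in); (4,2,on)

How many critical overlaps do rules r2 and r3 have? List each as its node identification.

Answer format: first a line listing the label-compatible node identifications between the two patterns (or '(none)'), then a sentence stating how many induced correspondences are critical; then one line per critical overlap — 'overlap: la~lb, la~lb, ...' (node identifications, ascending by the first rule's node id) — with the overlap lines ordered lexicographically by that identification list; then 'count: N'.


label-compatible node identifications between L(r2) and L(r3): 1~1, 1~2, 2~1, 2~2, 3~3
2 of the induced correspondences are critical overlaps of r2 and r3.
overlap: 1~1, 2~2, 3~3
overlap: 1~1, 3~3
count: 2


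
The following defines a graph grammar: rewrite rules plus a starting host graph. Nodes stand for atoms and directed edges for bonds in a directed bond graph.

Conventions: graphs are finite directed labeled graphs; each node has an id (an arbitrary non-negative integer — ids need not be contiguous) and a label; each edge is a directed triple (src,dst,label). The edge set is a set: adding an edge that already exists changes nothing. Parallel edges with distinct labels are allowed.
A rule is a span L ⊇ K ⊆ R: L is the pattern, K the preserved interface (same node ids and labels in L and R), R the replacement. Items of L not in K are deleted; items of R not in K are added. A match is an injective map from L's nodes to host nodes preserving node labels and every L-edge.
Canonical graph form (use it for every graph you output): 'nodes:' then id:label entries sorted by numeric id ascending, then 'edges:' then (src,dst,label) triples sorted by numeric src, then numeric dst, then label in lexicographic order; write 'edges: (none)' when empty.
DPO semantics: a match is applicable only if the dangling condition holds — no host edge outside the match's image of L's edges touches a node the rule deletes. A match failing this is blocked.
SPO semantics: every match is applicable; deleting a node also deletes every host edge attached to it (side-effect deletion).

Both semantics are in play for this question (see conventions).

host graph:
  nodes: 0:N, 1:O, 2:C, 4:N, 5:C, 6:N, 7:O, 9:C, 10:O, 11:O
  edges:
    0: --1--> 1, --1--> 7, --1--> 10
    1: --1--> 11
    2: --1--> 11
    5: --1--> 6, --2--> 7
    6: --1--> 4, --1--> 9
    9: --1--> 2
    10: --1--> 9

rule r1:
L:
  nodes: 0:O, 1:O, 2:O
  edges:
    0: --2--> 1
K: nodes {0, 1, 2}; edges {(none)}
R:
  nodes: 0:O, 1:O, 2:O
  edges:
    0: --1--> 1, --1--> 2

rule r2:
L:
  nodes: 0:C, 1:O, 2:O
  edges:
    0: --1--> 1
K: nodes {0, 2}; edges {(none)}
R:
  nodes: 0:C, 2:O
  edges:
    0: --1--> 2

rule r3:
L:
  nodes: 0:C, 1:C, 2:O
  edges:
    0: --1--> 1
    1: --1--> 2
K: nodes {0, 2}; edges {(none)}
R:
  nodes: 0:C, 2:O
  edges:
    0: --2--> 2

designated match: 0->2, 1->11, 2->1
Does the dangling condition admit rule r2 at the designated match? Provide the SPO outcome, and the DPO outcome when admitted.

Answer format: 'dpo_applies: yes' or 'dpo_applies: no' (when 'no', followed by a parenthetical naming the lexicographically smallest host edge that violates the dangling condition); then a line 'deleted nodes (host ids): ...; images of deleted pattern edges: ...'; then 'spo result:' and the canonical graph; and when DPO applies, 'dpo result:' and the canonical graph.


dpo_applies: no
(the rule deletes node 11, which keeps host edge (1,11,1) outside the match image — the dangling condition fails, DPO blocks; SPO proceeds and side-deletes such edges)
deleted nodes (host ids): 11; images of deleted pattern edges: (2,11,1)
spo result:
nodes: 0:N, 1:O, 2:C, 4:N, 5:C, 6:N, 7:O, 9:C, 10:O
edges: (0,1,1); (0,7,1); (0,10,1); (2,1,1); (5,6,1); (5,7,2); (6,4,1); (6,9,1); (9,2,1); (10,9,1)


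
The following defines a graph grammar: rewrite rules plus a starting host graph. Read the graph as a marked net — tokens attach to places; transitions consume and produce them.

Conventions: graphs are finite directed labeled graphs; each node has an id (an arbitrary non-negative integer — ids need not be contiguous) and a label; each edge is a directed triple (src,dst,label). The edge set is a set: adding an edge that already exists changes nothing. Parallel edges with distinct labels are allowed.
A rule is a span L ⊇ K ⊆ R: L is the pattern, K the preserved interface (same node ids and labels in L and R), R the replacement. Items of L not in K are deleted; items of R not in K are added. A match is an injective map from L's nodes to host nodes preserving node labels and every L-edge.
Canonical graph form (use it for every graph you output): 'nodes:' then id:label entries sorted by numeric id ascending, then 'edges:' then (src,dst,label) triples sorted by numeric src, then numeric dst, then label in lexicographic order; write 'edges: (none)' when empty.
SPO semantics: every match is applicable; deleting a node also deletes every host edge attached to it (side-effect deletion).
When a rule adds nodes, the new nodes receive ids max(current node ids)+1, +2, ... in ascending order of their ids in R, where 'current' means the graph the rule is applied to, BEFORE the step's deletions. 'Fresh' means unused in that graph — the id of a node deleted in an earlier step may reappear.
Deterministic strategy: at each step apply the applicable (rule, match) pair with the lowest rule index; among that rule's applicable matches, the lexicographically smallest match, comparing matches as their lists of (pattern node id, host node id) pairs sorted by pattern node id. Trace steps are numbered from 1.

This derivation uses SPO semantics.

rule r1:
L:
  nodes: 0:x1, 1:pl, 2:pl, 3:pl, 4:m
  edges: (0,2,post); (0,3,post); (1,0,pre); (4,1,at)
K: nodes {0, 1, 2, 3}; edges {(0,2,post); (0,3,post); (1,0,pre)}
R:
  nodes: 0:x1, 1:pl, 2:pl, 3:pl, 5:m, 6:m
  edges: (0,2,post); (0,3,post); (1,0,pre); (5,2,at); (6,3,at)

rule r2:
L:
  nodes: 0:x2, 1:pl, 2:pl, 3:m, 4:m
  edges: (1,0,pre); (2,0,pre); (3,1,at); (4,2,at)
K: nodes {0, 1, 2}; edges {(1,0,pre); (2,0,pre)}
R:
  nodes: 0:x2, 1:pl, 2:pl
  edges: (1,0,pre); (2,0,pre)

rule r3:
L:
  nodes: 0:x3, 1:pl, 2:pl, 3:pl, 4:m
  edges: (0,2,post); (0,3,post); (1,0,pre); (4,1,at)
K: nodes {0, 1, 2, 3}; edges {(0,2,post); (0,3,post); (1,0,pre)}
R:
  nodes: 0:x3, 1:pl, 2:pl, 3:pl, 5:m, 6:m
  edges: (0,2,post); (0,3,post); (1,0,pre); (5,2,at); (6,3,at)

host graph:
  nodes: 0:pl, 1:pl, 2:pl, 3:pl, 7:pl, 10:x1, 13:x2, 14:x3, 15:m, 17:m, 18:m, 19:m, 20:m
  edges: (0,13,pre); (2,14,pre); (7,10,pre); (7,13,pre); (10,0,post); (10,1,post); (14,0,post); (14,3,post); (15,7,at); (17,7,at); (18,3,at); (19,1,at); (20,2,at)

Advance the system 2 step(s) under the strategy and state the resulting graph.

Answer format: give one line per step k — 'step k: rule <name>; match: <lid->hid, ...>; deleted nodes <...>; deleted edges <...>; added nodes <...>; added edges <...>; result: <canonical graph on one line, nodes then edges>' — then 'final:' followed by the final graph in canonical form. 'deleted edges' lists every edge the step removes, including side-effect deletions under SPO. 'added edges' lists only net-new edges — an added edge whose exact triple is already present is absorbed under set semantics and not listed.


step 1: rule r1; match: 0->10, 1->7, 2->0, 3->1, 4->15; deleted nodes 15; deleted edges (15,7,at); added nodes 21, 22; added edges (21,0,at); (22,1,at); result: nodes: 0:pl, 1:pl, 2:pl, 3:pl, 7:pl, 10:x1, 13:x2, 14:x3, 17:m, 18:m, 19:m, 20:m, 21:m, 22:m edges: (0,13,pre); (2,14,pre); (7,10,pre); (7,13,pre); (10,0,post); (10,1,post); (14,0,post); (14,3,post); (17,7,at); (18,3,at); (19,1,at); (20,2,at); (21,0,at); (22,1,at)
step 2: rule r1; match: 0->10, 1->7, 2->0, 3->1, 4->17; deleted nodes 17; deleted edges (17,7,at); added nodes 23, 24; added edges (23,0,at); (24,1,at); result: nodes: 0:pl, 1:pl, 2:pl, 3:pl, 7:pl, 10:x1, 13:x2, 14:x3, 18:m, 19:m, 20:m, 21:m, 22:m, 23:m, 24:m edges: (0,13,pre); (2,14,pre); (7,10,pre); (7,13,pre); (10,0,post); (10,1,post); (14,0,post); (14,3,post); (18,3,at); (19,1,at); (20,2,at); (21,0,at); (22,1,at); (23,0,at); (24,1,at)
final:
nodes: 0:pl, 1:pl, 2:pl, 3:pl, 7:pl, 10:x1, 13:x2, 14:x3, 18:m, 19:m, 20:m, 21:m, 22:m, 23:m, 24:m
edges: (0,13,pre); (2,14,pre); (7,10,pre); (7,13,pre); (10,0,post); (10,1,post); (14,0,post); (14,3,post); (18,3,at); (19,1,at); (20,2,at); (21,0,at); (22,1,at); (23,0,at); (24,1,at)


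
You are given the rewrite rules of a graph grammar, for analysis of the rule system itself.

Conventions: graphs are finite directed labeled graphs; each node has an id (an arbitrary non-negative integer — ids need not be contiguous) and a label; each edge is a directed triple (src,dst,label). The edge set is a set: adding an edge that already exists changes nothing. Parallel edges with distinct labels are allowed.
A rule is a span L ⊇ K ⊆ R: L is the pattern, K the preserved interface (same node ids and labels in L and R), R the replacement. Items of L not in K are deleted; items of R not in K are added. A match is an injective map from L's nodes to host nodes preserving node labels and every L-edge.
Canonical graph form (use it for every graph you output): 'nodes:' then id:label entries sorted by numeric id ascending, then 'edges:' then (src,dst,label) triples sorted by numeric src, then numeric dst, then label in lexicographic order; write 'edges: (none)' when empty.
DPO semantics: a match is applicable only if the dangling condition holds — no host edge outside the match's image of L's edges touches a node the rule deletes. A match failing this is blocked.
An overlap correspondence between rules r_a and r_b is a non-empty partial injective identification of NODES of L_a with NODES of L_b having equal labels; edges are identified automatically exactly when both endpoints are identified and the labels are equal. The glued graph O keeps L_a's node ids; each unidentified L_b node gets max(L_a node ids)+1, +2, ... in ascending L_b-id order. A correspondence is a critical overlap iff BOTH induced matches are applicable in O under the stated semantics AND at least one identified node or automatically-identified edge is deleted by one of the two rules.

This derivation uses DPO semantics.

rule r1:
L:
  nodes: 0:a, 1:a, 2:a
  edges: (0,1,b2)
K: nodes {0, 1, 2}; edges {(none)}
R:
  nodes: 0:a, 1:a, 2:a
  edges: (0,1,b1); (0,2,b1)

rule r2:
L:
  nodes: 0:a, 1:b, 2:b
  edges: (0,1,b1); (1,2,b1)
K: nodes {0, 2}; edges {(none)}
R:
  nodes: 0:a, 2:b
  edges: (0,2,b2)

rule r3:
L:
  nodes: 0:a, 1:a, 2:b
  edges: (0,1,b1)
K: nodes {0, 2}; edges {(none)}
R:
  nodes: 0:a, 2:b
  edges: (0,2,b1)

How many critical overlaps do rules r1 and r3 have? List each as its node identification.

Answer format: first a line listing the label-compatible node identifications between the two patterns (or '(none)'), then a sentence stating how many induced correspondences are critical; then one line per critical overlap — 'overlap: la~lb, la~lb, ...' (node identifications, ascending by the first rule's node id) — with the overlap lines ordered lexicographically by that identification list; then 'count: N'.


label-compatible node identifications between L(r1) and L(r3): 0~0, 0~1, 1~0, 1~1, 2~0, 2~1
3 of the induced correspondences are critical overlaps of r1 and r3.
overlap: 0~0, 2~1
overlap: 1~0, 2~1
overlap: 2~1
count: 3


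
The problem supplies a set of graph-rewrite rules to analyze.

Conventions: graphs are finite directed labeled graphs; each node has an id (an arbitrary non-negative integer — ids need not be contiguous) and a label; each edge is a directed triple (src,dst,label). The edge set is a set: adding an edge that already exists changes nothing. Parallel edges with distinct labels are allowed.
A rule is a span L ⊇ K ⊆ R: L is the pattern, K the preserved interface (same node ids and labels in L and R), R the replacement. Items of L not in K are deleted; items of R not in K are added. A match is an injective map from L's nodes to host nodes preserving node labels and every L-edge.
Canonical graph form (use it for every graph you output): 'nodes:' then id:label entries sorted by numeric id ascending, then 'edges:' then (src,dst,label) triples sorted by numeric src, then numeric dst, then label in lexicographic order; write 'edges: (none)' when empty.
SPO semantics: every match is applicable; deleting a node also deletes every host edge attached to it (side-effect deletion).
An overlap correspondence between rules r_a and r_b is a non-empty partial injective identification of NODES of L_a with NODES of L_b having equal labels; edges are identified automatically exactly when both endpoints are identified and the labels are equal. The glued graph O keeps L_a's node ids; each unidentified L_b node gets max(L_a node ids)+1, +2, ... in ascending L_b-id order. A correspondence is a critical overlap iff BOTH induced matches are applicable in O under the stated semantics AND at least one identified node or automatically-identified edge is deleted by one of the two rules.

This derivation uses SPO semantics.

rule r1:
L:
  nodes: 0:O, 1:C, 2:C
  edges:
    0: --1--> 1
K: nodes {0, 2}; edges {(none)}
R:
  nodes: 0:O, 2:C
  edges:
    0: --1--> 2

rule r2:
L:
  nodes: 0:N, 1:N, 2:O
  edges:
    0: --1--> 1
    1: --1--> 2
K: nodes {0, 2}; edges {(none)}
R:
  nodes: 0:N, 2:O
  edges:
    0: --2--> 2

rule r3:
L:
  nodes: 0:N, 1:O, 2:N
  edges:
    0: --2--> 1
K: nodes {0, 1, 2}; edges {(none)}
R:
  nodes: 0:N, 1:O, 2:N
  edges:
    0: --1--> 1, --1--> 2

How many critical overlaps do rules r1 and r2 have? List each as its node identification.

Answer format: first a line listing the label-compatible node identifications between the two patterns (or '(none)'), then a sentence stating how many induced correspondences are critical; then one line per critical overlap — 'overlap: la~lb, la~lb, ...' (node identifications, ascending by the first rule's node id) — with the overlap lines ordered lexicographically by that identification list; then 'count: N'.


label-compatible node identifications between L(r1) and L(r2): 0~2
0 of the induced correspondences are critical overlaps of r1 and r2.
count: 0


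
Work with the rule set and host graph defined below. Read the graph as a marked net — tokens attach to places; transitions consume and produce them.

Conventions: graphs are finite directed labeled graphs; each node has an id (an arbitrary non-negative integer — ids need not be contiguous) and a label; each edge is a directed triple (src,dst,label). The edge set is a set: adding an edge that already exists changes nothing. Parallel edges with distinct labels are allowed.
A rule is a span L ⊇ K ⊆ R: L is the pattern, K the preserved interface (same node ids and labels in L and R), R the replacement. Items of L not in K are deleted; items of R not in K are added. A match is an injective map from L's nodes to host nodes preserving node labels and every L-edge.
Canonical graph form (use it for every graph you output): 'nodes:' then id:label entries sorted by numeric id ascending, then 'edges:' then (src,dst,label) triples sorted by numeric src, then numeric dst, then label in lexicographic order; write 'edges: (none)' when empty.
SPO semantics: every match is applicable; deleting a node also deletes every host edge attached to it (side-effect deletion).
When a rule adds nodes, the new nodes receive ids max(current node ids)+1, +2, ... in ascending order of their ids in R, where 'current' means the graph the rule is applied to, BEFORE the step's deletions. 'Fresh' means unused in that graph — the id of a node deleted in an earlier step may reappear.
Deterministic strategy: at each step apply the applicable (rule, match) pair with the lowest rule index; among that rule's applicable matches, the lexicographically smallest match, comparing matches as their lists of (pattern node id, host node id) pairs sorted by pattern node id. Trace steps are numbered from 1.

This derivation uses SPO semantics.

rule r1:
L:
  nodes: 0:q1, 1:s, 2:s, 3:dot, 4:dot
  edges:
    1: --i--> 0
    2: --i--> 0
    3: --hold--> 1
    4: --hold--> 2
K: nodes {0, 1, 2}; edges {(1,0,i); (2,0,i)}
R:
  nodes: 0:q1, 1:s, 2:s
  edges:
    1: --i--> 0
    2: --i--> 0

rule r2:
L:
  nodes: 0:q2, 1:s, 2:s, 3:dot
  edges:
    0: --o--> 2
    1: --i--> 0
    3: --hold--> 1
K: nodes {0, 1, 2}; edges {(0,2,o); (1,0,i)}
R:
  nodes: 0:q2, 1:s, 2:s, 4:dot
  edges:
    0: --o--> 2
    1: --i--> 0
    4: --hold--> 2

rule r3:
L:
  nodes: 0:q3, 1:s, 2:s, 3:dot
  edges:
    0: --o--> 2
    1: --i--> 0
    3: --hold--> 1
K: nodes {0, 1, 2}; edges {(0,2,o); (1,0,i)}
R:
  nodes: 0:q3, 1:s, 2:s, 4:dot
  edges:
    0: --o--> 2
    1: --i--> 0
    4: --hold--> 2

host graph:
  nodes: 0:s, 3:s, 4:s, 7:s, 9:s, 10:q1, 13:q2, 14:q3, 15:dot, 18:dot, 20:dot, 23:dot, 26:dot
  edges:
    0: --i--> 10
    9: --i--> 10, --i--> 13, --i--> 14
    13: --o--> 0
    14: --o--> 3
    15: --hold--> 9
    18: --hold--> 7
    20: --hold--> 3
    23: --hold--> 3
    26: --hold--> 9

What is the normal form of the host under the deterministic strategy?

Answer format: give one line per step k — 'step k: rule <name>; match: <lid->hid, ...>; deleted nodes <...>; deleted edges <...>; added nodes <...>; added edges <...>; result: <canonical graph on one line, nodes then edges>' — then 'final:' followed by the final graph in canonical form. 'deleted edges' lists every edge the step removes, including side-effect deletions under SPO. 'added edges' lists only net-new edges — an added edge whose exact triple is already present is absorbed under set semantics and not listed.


step 1: rule r2; match: 0->13, 1->9, 2->0, 3->15; deleted nodes 15; deleted edges (15,9,hold); added nodes 27; added edges (27,0,hold); result: nodes: 0:s, 3:s, 4:s, 7:s, 9:s, 10:q1, 13:q2, 14:q3, 18:dot, 20:dot, 23:dot, 26:dot, 27:dot edges: (0,10,i); (9,10,i); (9,13,i); (9,14,i); (13,0,o); (14,3,o); (18,7,hold); (20,3,hold); (23,3,hold); (26,9,hold); (27,0,hold)
step 2: rule r1; match: 0->10, 1->0, 2->9, 3->27, 4->26; deleted nodes 26, 27; deleted edges (26,9,hold); (27,0,hold); added nodes (none); added edges (none); result: nodes: 0:s, 3:s, 4:s, 7:s, 9:s, 10:q1, 13:q2, 14:q3, 18:dot, 20:dot, 23:dot edges: (0,10,i); (9,10,i); (9,13,i); (9,14,i); (13,0,o); (14,3,o); (18,7,hold); (20,3,hold); (23,3,hold)
final:
nodes: 0:s, 3:s, 4:s, 7:s, 9:s, 10:q1, 13:q2, 14:q3, 18:dot, 20:dot, 23:dot
edges: (0,10,i); (9,10,i); (9,13,i); (9,14,i); (13,0,o); (14,3,o); (18,7,hold); (20,3,hold); (23,3,hold)


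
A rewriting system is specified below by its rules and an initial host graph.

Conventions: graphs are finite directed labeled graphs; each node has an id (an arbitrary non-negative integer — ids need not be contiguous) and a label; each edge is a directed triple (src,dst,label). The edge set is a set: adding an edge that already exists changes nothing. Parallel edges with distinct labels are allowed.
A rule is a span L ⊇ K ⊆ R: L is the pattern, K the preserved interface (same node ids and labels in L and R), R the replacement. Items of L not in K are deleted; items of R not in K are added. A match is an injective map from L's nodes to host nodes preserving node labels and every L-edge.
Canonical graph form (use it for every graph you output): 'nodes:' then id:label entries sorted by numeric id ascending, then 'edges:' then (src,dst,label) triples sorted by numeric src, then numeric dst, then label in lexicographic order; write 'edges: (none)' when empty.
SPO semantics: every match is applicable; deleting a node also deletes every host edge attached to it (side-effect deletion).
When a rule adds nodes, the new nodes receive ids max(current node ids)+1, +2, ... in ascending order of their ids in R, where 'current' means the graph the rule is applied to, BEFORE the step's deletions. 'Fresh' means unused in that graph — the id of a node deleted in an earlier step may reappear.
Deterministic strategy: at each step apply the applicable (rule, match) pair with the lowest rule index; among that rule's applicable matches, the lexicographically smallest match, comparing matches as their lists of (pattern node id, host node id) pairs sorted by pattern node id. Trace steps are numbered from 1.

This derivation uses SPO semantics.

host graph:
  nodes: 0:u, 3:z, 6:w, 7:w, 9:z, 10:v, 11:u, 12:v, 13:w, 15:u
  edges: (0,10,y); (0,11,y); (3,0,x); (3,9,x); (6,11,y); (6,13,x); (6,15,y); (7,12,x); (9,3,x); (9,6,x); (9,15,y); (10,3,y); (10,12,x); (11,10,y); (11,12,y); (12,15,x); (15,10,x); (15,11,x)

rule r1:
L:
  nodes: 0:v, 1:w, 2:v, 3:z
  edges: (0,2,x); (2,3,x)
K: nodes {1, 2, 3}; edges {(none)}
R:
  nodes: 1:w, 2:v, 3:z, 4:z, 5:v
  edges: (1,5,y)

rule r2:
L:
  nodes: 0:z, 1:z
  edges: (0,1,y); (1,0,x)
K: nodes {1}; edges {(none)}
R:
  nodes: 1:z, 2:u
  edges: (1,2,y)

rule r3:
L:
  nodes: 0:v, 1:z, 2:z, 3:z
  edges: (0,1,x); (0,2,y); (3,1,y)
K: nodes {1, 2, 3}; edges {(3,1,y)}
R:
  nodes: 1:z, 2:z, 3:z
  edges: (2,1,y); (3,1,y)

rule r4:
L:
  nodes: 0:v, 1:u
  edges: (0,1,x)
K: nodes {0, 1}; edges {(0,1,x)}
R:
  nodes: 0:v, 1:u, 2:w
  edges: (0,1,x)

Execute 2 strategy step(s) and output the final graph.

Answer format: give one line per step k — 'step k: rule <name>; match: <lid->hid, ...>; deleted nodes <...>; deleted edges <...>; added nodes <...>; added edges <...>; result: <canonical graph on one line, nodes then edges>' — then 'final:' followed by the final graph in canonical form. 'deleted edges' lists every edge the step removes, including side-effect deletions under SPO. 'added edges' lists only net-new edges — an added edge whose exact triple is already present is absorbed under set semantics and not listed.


step 1: rule r4; match: 0->12, 1->15; deleted nodes (none); deleted edges (none); added nodes 16; added edges (none); result: nodes: 0:u, 3:z, 6:w, 7:w, 9:z, 10:v, 11:u, 12:v, 13:w, 15:u, 16:w edges: (0,10,y); (0,11,y); (3,0,x); (3,9,x); (6,11,y); (6,13,x); (6,15,y); (7,12,x); (9,3,x); (9,6,x); (9,15,y); (10,3,y); (10,12,x); (11,10,y); (11,12,y); (12,15,x); (15,10,x); (15,11,x)
step 2: rule r4; match: 0->12, 1->15; deleted nodes (none); deleted edges (none); added nodes 17; added edges (none); result: nodes: 0:u, 3:z, 6:w, 7:w, 9:z, 10:v, 11:u, 12:v, 13:w, 15:u, 16:w, 17:w edges: (0,10,y); (0,11,y); (3,0,x); (3,9,x); (6,11,y); (6,13,x); (6,15,y); (7,12,x); (9,3,x); (9,6,x); (9,15,y); (10,3,y); (10,12,x); (11,10,y); (11,12,y); (12,15,x); (15,10,x); (15,11,x)
final:
nodes: 0:u, 3:z, 6:w, 7:w, 9:z, 10:v, 11:u, 12:v, 13:w, 15:u, 16:w, 17:w
edges: (0,10,y); (0,11,y); (3,0,x); (3,9,x); (6,11,y); (6,13,x); (6,15,y); (7,12,x); (9,3,x); (9,6,x); (9,15,y); (10,3,y); (10,12,x); (11,10,y); (11,12,y); (12,15,x); (15,10,x); (15,11,x)


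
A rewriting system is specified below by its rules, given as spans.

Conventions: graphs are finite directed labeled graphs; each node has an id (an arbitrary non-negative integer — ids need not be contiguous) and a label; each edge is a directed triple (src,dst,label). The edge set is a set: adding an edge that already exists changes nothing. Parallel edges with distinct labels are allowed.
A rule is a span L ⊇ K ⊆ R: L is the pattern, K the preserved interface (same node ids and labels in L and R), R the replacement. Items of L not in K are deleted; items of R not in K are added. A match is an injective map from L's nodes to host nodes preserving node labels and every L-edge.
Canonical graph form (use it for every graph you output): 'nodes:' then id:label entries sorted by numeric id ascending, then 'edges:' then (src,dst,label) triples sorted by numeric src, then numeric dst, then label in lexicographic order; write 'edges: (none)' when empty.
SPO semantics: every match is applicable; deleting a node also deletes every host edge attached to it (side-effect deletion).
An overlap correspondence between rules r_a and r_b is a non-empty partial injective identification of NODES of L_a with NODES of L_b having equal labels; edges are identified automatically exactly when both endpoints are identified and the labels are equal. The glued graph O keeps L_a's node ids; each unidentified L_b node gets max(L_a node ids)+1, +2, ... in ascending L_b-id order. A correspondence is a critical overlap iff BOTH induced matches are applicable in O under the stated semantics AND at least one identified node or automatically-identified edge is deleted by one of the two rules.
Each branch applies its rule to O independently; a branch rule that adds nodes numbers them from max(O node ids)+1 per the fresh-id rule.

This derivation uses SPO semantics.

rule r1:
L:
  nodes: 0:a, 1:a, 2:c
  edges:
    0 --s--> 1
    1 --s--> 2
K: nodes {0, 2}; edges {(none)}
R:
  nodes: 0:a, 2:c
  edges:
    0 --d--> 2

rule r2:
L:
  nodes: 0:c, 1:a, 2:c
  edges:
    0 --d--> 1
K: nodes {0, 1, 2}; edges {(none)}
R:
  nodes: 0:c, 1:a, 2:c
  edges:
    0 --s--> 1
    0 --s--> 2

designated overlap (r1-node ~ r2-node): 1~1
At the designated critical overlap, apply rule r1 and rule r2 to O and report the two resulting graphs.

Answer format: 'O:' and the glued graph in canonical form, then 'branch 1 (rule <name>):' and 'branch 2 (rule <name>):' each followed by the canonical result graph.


O:
nodes: 0:a, 1:a, 2:c, 3:c, 4:c
edges: (0,1,s); (1,2,s); (3,1,d)
branch 1 (rule r1):
nodes: 0:a, 2:c, 3:c, 4:c
edges: (0,2,d)
branch 2 (rule r2):
nodes: 0:a, 1:a, 2:c, 3:c, 4:c
edges: (0,1,s); (1,2,s); (3,1,s); (3,4,s)


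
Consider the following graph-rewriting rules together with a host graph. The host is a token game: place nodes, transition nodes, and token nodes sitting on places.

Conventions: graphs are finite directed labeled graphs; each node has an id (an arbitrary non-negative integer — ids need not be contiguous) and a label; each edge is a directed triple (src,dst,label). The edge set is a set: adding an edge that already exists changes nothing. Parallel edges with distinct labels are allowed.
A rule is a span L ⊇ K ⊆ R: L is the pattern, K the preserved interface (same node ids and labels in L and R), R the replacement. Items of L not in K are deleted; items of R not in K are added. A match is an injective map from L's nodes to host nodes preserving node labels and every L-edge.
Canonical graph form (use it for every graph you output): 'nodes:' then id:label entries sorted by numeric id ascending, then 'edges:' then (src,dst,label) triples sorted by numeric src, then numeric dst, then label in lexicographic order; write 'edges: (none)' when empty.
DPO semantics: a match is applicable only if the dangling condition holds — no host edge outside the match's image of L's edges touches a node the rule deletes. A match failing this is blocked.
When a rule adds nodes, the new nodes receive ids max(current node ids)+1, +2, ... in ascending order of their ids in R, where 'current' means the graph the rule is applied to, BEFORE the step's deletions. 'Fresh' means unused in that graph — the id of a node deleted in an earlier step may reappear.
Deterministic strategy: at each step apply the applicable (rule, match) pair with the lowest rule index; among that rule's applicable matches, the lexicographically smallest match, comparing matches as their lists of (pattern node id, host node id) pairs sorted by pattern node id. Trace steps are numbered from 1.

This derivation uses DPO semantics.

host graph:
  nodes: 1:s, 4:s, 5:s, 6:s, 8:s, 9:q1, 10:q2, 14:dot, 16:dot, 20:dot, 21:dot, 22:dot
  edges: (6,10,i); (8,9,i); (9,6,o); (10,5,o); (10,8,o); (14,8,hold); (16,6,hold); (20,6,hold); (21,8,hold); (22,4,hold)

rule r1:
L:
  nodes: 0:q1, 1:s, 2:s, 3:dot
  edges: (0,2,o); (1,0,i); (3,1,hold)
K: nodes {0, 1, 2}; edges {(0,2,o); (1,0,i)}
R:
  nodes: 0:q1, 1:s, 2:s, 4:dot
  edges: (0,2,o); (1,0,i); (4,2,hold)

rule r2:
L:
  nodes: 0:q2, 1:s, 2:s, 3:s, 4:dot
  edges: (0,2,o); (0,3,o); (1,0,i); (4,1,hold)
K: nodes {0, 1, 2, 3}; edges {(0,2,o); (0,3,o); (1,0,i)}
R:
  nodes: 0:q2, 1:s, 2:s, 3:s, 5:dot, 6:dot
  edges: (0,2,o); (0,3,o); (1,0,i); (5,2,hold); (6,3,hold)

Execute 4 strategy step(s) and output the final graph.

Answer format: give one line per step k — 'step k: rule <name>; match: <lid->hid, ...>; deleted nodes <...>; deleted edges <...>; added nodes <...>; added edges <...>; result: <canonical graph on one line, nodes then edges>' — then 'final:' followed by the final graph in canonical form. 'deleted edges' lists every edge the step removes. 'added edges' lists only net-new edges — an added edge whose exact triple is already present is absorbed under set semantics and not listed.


step 1: rule r1; match: 0->9, 1->8, 2->6, 3->14; deleted nodes 14; deleted edges (14,8,hold); added nodes 23; added edges (23,6,hold); result: nodes: 1:s, 4:s, 5:s, 6:s, 8:s, 9:q1, 10:q2, 16:dot, 20:dot, 21:dot, 22:dot, 23:dot edges: (6,10,i); (8,9,i); (9,6,o); (10,5,o); (10,8,o); (16,6,hold); (20,6,hold); (21,8,hold); (22,4,hold); (23,6,hold)
step 2: rule r1; match: 0->9, 1->8, 2->6, 3->21; deleted nodes 21; deleted edges (21,8,hold); added nodes 24; added edges (24,6,hold); result: nodes: 1:s, 4:s, 5:s, 6:s, 8:s, 9:q1, 10:q2, 16:dot, 20:dot, 22:dot, 23:dot, 24:dot edges: (6,10,i); (8,9,i); (9,6,o); (10,5,o); (10,8,o); (16,6,hold); (20,6,hold); (22,4,hold); (23,6,hold); (24,6,hold)
step 3: rule r2; match: 0->10, 1->6, 2->5, 3->8, 4->16; deleted nodes 16; deleted edges (16,6,hold); added nodes 25, 26; added edges (25,5,hold); (26,8,hold); result: nodes: 1:s, 4:s, 5:s, 6:s, 8:s, 9:q1, 10:q2, 20:dot, 22:dot, 23:dot, 24:dot, 25:dot, 26:dot edges: (6,10,i); (8,9,i); (9,6,o); (10,5,o); (10,8,o); (20,6,hold); (22,4,hold); (23,6,hold); (24,6,hold); (25,5,hold); (26,8,hold)
step 4: rule r1; match: 0->9, 1->8, 2->6, 3->26; deleted nodes 26; deleted edges (26,8,hold); added nodes 27; added edges (27,6,hold); result: nodes: 1:s, 4:s, 5:s, 6:s, 8:s, 9:q1, 10:q2, 20:dot, 22:dot, 23:dot, 24:dot, 25:dot, 27:dot edges: (6,10,i); (8,9,i); (9,6,o); (10,5,o); (10,8,o); (20,6,hold); (22,4,hold); (23,6,hold); (24,6,hold); (25,5,hold); (27,6,hold)
final:
nodes: 1:s, 4:s, 5:s, 6:s, 8:s, 9:q1, 10:q2, 20:dot, 22:dot, 23:dot, 24:dot, 25:dot, 27:dot
edges: (6,10,i); (8,9,i); (9,6,o); (10,5,o); (10,8,o); (20,6,hold); (22,4,hold); (23,6,hold); (24,6,hold); (25,5,hold); (27,6,hold)


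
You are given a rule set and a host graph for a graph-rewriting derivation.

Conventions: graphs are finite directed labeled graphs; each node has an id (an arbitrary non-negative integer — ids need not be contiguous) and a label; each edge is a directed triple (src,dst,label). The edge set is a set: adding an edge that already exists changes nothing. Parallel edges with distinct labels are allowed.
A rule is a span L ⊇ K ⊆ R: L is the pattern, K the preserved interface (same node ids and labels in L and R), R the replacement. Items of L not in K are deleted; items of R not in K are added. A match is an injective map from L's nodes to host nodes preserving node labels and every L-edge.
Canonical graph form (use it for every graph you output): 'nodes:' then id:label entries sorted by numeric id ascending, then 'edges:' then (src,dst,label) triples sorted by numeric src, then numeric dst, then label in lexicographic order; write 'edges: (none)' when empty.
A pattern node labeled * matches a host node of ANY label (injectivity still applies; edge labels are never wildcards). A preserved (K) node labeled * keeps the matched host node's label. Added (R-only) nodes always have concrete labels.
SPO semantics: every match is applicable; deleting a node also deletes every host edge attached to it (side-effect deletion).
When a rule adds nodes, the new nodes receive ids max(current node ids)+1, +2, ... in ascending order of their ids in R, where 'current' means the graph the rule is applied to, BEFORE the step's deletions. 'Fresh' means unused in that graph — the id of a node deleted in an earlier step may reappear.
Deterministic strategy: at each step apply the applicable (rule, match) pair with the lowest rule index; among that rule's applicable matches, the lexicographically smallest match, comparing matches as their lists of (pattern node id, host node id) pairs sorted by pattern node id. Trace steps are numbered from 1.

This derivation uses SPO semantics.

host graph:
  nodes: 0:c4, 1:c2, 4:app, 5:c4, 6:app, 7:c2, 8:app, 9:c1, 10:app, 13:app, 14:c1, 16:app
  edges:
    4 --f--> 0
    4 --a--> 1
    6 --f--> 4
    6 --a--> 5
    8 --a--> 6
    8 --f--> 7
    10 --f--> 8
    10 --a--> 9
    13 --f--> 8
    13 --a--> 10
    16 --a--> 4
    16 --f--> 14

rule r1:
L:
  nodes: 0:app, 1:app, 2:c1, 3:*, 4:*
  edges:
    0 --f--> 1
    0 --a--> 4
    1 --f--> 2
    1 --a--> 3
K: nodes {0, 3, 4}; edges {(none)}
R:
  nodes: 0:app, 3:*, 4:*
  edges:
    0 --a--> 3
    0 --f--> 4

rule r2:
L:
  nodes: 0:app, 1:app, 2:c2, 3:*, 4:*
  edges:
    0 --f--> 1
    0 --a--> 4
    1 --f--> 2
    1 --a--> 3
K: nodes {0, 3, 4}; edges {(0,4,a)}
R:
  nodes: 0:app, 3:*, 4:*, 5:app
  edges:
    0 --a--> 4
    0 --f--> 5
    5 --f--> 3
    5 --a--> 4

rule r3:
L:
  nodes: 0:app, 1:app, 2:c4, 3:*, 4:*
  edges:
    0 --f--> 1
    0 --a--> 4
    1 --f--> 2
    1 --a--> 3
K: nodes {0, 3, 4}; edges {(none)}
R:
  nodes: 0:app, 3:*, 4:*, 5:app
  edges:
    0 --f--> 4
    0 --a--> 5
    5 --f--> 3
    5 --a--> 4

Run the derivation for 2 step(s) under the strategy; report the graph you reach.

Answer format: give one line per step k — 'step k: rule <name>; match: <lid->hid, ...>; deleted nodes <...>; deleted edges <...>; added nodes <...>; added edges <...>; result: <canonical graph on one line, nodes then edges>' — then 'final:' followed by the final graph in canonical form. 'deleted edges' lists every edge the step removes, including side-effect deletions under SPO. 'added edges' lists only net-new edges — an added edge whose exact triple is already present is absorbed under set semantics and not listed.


step 1: rule r2; match: 0->10, 1->8, 2->7, 3->6, 4->9; deleted nodes 7, 8; deleted edges (8,6,a); (8,7,f); (10,8,f); (13,8,f); added nodes 17; added edges (10,17,f); (17,6,f); (17,9,a); result: nodes: 0:c4, 1:c2, 4:app, 5:c4, 6:app, 9:c1, 10:app, 13:app, 14:c1, 16:app, 17:app edges: (4,0,f); (4,1,a); (6,4,f); (6,5,a); (10,9,a); (10,17,f); (13,10,a); (16,4,a); (16,14,f); (17,6,f); (17,9,a)
step 2: rule r3; match: 0->6, 1->4, 2->0, 3->1, 4->5; deleted nodes 0, 4; deleted edges (4,0,f); (4,1,a); (6,4,f); (6,5,a); (16,4,a); added nodes 18; added edges (6,5,f); (6,18,a); (18,1,f); (18,5,a); result: nodes: 1:c2, 5:c4, 6:app, 9:c1, 10:app, 13:app, 14:c1, 16:app, 17:app, 18:app edges: (6,5,f); (6,18,a); (10,9,a); (10,17,f); (13,10,a); (16,14,f); (17,6,f); (17,9,a); (18,1,f); (18,5,a)
final:
nodes: 1:c2, 5:c4, 6:app, 9:c1, 10:app, 13:app, 14:c1, 16:app, 17:app, 18:app
edges: (6,5,f); (6,18,a); (10,9,a); (10,17,f); (13,10,a); (16,14,f); (17,6,f); (17,9,a); (18,1,f); (18,5,a)
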